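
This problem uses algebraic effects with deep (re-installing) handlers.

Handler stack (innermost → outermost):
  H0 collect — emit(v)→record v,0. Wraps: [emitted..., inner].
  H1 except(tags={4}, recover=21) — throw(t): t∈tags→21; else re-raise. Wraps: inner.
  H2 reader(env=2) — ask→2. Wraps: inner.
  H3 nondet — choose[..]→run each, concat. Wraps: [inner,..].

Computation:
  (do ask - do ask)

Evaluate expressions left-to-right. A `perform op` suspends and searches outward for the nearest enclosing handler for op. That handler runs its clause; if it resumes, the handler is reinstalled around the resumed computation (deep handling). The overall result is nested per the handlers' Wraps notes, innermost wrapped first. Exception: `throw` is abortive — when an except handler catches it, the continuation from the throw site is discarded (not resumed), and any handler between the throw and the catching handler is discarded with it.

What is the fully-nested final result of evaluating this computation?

Evaluation trace:
ask @ H2 ⇒ 2
ask @ H2 ⇒ 2
H0 returns [0]
H1 returns [0]
H2 returns [0]
H3 returns [[0]]
= [[0]]

Answer: [[0]]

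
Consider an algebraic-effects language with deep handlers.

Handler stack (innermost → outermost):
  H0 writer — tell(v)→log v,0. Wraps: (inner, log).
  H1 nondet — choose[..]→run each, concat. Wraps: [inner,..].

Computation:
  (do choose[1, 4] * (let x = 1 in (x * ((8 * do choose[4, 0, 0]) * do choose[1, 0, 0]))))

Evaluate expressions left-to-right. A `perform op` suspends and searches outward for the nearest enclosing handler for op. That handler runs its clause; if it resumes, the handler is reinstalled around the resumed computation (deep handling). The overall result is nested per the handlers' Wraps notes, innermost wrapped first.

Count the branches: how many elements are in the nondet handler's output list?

Evaluation trace:
choose[1, 4] @ H1
  branch[0] choose=1:
    choose[4, 0, 0] @ H1
      branch[0] choose=4:
        choose[1, 0, 0] @ H1
          branch[0] choose=1:
            H0 returns (32, ())
            H1 returns [(32, ())]
          branch[1] choose=0:
            H0 returns (0, ())
            H1 returns [(0, ())]
          branch[2] choose=0:
            H0 returns (0, ())
            H1 returns [(0, ())]
      branch[1] choose=0:
        choose[1, 0, 0] @ H1
          branch[0] choose=1:
            H0 returns (0, ())
            H1 returns [(0, ())]
          branch[1] choose=0:
            H0 returns (0, ())
            H1 returns [(0, ())]
          branch[2] choose=0:
            H0 returns (0, ())
            H1 returns [(0, ())]
      branch[2] choose=0:
        choose[1, 0, 0] @ H1
          branch[0] choose=1:
            H0 returns (0, ())
            H1 returns [(0, ())]
          branch[1] choose=0:
            H0 returns (0, ())
            H1 returns [(0, ())]
          branch[2] choose=0:
            H0 returns (0, ())
            H1 returns [(0, ())]
  branch[1] choose=4:
    choose[4, 0, 0] @ H1
      branch[0] choose=4:
        choose[1, 0, 0] @ H1
          branch[0] choose=1:
            H0 returns (128, ())
            H1 returns [(128, ())]
          branch[1] choose=0:
            H0 returns (0, ())
            H1 returns [(0, ())]
          branch[2] choose=0:
            H0 returns (0, ())
            H1 returns [(0, ())]
      branch[1] choose=0:
        choose[1, 0, 0] @ H1
          branch[0] choose=1:
            H0 returns (0, ())
            H1 returns [(0, ())]
          branch[1] choose=0:
            H0 returns (0, ())
            H1 returns [(0, ())]
          branch[2] choose=0:
            H0 returns (0, ())
            H1 returns [(0, ())]
      branch[2] choose=0:
        choose[1, 0, 0] @ H1
          branch[0] choose=1:
            H0 returns (0, ())
            H1 returns [(0, ())]
          branch[1] choose=0:
            H0 returns (0, ())
            H1 returns [(0, ())]
          branch[2] choose=0:
            H0 returns (0, ())
            H1 returns [(0, ())]
= [(32, ()), (0, ()), (0, ()), (0, ()), (0, ()), (0, ()), (0, ()), (0, ()), (0, ()), (128, ()), (0, ()), (0, ()), (0, ()), (0, ()), (0, ()), (0, ()), (0, ()), (0, ())]

Answer: 18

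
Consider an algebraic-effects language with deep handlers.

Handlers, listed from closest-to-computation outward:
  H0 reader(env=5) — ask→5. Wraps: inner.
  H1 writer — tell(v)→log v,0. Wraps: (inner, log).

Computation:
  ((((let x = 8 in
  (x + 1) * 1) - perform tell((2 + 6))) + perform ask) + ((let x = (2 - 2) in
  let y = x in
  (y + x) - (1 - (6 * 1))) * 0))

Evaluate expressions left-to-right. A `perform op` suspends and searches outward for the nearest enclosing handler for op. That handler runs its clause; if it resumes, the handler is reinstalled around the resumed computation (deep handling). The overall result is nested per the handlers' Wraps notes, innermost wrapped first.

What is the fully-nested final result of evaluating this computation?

Answer: (14, (8))

Step-by-step:
tell(8) @ H1 ⇒ log+=8
ask @ H0 ⇒ 5
H0 returns 14
H1 returns (14, (8))
= (14, (8))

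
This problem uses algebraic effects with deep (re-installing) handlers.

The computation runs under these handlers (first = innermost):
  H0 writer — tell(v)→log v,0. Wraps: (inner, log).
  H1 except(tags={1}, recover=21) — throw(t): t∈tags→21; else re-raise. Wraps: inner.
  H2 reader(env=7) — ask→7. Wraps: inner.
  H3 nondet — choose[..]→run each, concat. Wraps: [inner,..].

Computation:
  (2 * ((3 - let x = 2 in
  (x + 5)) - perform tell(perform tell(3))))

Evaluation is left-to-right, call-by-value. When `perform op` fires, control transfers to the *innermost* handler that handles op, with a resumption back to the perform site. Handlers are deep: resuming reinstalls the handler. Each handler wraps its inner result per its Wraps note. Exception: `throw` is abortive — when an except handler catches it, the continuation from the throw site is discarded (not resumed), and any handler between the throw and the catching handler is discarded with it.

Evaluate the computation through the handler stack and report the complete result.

Answer: [(-8, (3, 0))]

Evaluation trace:
tell(3) @ H0 ⇒ log+=3
tell(0) @ H0 ⇒ log+=0
H0 returns (-8, (3, 0))
H1 returns (-8, (3, 0))
H2 returns (-8, (3, 0))
H3 returns [(-8, (3, 0))]
= [(-8, (3, 0))]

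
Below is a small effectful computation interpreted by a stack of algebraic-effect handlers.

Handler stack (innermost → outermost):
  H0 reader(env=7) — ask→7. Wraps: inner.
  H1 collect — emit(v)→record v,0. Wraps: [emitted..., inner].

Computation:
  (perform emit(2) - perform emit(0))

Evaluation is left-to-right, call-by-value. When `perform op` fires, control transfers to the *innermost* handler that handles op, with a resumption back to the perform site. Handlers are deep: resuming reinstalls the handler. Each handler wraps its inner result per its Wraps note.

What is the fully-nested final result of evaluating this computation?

Working:
emit(2) @ H1 ⇒ out+=2
emit(0) @ H1 ⇒ out+=0
H0 returns 0
H1 returns [2, 0, 0]
= [2, 0, 0]

Answer: [2, 0, 0]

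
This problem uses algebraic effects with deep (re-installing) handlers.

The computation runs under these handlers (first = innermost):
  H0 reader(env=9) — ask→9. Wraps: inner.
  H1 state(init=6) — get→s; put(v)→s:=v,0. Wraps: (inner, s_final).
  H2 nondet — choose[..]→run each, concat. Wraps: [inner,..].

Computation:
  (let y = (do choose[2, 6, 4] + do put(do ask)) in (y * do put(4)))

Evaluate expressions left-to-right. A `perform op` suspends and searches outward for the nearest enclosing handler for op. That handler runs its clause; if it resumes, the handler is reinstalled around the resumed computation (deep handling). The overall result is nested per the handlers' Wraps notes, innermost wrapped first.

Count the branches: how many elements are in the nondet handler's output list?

Answer: 3

Working:
choose[2, 6, 4] @ H2
  branch[0] choose=2:
    ask @ H0 ⇒ 9
    put(9) @ H1 ⇒ s:=9
    put(4) @ H1 ⇒ s:=4
    H0 returns 0
    H1 returns (0, 4)
    H2 returns [(0, 4)]
  branch[1] choose=6:
    ask @ H0 ⇒ 9
    put(9) @ H1 ⇒ s:=9
    put(4) @ H1 ⇒ s:=4
    H0 returns 0
    H1 returns (0, 4)
    H2 returns [(0, 4)]
  branch[2] choose=4:
    ask @ H0 ⇒ 9
    put(9) @ H1 ⇒ s:=9
    put(4) @ H1 ⇒ s:=4
    H0 returns 0
    H1 returns (0, 4)
    H2 returns [(0, 4)]
= [(0, 4), (0, 4), (0, 4)]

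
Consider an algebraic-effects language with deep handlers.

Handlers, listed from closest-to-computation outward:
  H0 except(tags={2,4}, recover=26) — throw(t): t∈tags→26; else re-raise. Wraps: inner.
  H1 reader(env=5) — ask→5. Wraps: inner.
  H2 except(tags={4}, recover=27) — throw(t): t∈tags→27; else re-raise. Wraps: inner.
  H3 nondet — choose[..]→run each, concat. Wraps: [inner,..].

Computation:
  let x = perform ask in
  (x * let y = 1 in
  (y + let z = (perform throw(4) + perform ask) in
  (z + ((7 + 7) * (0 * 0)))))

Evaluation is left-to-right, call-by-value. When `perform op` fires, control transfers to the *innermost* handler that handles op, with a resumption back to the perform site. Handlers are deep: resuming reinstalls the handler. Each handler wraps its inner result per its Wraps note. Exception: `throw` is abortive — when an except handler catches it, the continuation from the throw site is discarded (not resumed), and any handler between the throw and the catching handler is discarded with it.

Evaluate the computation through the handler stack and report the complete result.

Working:
ask @ H1 ⇒ 5
throw(4) @ H0 caught ⇒ 26
H1 returns 26
H2 returns 26
H3 returns [26]
= [26]

Answer: [26]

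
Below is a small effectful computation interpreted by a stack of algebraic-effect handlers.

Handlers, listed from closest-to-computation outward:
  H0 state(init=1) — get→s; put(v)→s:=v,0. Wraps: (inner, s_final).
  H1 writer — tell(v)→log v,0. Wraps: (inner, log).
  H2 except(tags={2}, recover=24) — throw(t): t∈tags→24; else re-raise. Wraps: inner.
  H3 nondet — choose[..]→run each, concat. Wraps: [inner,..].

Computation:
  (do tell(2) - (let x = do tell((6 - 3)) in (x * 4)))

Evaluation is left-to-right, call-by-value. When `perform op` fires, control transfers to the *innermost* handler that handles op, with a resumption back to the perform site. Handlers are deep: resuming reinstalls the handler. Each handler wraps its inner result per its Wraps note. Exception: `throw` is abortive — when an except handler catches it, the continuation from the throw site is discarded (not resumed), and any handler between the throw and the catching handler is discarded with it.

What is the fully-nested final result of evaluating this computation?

Step-by-step:
tell(2) @ H1 ⇒ log+=2
tell(3) @ H1 ⇒ log+=3
H0 returns (0, 1)
H1 returns ((0, 1), (2, 3))
H2 returns ((0, 1), (2, 3))
H3 returns [((0, 1), (2, 3))]
= [((0, 1), (2, 3))]

Answer: [((0, 1), (2, 3))]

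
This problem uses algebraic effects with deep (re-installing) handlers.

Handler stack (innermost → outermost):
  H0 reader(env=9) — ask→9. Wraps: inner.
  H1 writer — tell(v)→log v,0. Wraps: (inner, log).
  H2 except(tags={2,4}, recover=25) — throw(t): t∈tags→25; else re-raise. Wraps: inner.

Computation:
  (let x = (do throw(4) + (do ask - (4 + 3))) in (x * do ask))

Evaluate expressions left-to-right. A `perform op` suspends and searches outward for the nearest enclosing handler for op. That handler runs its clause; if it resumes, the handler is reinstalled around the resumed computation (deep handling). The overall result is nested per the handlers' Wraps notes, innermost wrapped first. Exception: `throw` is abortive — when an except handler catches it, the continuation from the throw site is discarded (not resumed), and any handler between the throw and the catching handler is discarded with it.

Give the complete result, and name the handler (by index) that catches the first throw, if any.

Evaluation trace:
throw(4) @ H2 caught ⇒ 25
= 25

Answer: 25 ; first throw caught by: H2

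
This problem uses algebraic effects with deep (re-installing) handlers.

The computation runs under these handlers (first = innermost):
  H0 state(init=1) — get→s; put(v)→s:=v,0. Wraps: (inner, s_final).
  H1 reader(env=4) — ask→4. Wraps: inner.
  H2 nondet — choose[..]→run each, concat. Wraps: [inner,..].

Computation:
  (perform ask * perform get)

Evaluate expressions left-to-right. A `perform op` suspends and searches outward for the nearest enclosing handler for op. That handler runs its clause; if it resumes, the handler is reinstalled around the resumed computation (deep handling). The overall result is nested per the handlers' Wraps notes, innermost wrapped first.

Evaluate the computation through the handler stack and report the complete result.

Answer: [(4, 1)]

Evaluation trace:
ask @ H1 ⇒ 4
get @ H0 ⇒ 1
H0 returns (4, 1)
H1 returns (4, 1)
H2 returns [(4, 1)]
= [(4, 1)]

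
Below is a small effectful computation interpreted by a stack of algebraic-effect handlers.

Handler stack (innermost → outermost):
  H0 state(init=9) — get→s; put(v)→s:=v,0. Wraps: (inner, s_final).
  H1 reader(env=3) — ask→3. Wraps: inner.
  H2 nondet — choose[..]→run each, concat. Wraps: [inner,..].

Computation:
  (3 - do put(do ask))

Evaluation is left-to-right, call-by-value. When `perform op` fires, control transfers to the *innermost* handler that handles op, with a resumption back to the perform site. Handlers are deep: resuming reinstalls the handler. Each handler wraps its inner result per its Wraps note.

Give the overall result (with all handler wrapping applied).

Answer: [(3, 3)]

Step-by-step:
ask @ H1 ⇒ 3
put(3) @ H0 ⇒ s:=3
H0 returns (3, 3)
H1 returns (3, 3)
H2 returns [(3, 3)]
= [(3, 3)]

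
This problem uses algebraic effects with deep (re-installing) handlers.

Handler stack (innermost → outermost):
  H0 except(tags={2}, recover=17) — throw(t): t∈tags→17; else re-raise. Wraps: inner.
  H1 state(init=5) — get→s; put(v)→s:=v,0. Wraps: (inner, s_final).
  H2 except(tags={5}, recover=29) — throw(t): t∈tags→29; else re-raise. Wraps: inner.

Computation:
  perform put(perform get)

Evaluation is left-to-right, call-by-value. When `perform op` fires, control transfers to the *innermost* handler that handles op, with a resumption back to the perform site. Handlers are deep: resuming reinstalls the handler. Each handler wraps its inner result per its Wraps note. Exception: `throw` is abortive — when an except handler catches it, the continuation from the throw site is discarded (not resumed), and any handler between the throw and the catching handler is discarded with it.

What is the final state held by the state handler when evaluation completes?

Answer: 5

Step-by-step:
get @ H1 ⇒ 5
put(5) @ H1 ⇒ s:=5
H0 returns 0
H1 returns (0, 5)
H2 returns (0, 5)
= (0, 5)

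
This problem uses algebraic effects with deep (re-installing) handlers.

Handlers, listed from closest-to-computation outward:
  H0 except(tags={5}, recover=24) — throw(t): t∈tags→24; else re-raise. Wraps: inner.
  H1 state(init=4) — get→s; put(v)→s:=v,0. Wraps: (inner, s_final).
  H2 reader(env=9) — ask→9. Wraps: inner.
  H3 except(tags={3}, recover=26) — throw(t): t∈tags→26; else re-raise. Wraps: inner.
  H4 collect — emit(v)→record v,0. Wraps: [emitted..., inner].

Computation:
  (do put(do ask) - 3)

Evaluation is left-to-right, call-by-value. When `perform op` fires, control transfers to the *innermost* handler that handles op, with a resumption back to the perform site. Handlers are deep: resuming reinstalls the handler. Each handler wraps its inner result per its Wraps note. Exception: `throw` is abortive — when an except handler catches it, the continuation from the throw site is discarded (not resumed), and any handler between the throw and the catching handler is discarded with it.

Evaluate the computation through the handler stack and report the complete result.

Step-by-step:
ask @ H2 ⇒ 9
put(9) @ H1 ⇒ s:=9
H0 returns -3
H1 returns (-3, 9)
H2 returns (-3, 9)
H3 returns (-3, 9)
H4 returns [(-3, 9)]
= [(-3, 9)]

Answer: [(-3, 9)]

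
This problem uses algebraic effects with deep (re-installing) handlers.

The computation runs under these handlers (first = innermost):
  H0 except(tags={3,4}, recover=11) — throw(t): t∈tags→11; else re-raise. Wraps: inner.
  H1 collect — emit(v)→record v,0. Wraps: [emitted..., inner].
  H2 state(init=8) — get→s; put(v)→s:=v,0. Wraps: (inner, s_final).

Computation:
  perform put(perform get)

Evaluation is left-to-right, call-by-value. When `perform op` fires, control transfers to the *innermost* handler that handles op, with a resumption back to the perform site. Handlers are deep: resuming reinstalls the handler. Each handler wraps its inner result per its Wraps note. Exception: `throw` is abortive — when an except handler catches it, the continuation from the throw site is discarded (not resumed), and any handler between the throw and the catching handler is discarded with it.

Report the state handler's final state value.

Answer: 8

Working:
get @ H2 ⇒ 8
put(8) @ H2 ⇒ s:=8
H0 returns 0
H1 returns [0]
H2 returns ([0], 8)
= ([0], 8)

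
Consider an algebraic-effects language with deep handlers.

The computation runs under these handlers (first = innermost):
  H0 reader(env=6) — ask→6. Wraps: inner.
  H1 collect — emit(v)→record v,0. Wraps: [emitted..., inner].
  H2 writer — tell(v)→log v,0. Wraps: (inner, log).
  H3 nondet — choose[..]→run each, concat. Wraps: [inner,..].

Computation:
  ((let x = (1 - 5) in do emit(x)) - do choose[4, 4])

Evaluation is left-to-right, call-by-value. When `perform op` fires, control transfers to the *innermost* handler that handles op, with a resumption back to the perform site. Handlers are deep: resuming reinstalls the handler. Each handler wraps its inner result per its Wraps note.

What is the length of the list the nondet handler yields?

Working:
emit(-4) @ H1 ⇒ out+=-4
choose[4, 4] @ H3
  branch[0] choose=4:
    H0 returns -4
    H1 returns [-4, -4]
    H2 returns ([-4, -4], ())
    H3 returns [([-4, -4], ())]
  branch[1] choose=4:
    H0 returns -4
    H1 returns [-4, -4]
    H2 returns ([-4, -4], ())
    H3 returns [([-4, -4], ())]
= [([-4, -4], ()), ([-4, -4], ())]

Answer: 2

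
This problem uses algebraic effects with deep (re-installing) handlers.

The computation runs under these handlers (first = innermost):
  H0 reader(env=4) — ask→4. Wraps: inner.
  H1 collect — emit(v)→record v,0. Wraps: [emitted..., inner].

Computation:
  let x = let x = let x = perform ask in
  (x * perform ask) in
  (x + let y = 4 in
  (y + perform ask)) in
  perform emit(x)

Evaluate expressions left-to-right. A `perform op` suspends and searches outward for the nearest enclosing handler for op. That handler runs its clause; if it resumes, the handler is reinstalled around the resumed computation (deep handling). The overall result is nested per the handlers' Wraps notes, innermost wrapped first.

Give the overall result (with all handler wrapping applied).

Answer: [24, 0]

Working:
ask @ H0 ⇒ 4
ask @ H0 ⇒ 4
ask @ H0 ⇒ 4
emit(24) @ H1 ⇒ out+=24
H0 returns 0
H1 returns [24, 0]
= [24, 0]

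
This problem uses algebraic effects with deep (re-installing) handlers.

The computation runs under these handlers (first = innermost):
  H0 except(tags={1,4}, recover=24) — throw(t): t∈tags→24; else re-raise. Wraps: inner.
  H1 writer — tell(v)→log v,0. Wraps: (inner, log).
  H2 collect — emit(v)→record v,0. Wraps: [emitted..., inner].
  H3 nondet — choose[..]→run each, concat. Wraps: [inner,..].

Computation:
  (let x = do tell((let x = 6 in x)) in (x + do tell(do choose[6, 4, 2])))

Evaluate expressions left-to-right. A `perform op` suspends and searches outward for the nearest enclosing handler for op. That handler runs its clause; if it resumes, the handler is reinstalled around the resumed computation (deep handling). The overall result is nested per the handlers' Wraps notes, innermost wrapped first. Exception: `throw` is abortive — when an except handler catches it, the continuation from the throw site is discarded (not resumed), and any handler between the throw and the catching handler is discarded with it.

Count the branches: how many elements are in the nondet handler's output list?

Working:
tell(6) @ H1 ⇒ log+=6
choose[6, 4, 2] @ H3
  branch[0] choose=6:
    tell(6) @ H1 ⇒ log+=6
    H0 returns 0
    H1 returns (0, (6, 6))
    H2 returns [(0, (6, 6))]
    H3 returns [[(0, (6, 6))]]
  branch[1] choose=4:
    tell(4) @ H1 ⇒ log+=4
    H0 returns 0
    H1 returns (0, (6, 4))
    H2 returns [(0, (6, 4))]
    H3 returns [[(0, (6, 4))]]
  branch[2] choose=2:
    tell(2) @ H1 ⇒ log+=2
    H0 returns 0
    H1 returns (0, (6, 2))
    H2 returns [(0, (6, 2))]
    H3 returns [[(0, (6, 2))]]
= [[(0, (6, 6))], [(0, (6, 4))], [(0, (6, 2))]]

Answer: 3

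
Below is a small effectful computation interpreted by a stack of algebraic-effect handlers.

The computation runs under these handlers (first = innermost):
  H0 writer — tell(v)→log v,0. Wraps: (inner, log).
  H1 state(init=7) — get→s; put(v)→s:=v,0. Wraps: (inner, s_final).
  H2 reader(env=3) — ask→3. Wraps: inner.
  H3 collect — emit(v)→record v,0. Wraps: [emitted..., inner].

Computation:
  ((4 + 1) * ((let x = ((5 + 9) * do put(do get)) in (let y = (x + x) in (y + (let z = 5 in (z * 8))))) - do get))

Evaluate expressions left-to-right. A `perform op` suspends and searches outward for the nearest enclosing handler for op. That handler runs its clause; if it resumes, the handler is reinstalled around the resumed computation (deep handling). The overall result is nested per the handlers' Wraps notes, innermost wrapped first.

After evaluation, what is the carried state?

Step-by-step:
get @ H1 ⇒ 7
put(7) @ H1 ⇒ s:=7
get @ H1 ⇒ 7
H0 returns (165, ())
H1 returns ((165, ()), 7)
H2 returns ((165, ()), 7)
H3 returns [((165, ()), 7)]
= [((165, ()), 7)]

Answer: 7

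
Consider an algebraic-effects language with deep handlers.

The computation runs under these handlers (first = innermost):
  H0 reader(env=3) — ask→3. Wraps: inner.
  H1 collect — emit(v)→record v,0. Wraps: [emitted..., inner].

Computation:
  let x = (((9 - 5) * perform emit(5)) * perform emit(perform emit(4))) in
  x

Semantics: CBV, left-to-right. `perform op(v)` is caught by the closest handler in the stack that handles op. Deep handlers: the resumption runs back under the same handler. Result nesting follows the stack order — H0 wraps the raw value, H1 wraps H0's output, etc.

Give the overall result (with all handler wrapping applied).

Answer: [5, 4, 0, 0]

Step-by-step:
emit(5) @ H1 ⇒ out+=5
emit(4) @ H1 ⇒ out+=4
emit(0) @ H1 ⇒ out+=0
H0 returns 0
H1 returns [5, 4, 0, 0]
= [5, 4, 0, 0]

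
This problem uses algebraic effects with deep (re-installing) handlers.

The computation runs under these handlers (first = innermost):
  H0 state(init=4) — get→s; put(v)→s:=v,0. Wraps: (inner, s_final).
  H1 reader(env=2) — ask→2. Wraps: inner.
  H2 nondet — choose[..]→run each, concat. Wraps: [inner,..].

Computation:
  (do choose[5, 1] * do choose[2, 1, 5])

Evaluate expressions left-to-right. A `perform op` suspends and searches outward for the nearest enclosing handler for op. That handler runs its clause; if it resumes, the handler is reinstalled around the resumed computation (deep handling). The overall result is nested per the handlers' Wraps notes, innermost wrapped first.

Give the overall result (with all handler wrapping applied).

Working:
choose[5, 1] @ H2
  branch[0] choose=5:
    choose[2, 1, 5] @ H2
      branch[0] choose=2:
        H0 returns (10, 4)
        H1 returns (10, 4)
        H2 returns [(10, 4)]
      branch[1] choose=1:
        H0 returns (5, 4)
        H1 returns (5, 4)
        H2 returns [(5, 4)]
      branch[2] choose=5:
        H0 returns (25, 4)
        H1 returns (25, 4)
        H2 returns [(25, 4)]
  branch[1] choose=1:
    choose[2, 1, 5] @ H2
      branch[0] choose=2:
        H0 returns (2, 4)
        H1 returns (2, 4)
        H2 returns [(2, 4)]
      branch[1] choose=1:
        H0 returns (1, 4)
        H1 returns (1, 4)
        H2 returns [(1, 4)]
      branch[2] choose=5:
        H0 returns (5, 4)
        H1 returns (5, 4)
        H2 returns [(5, 4)]
= [(10, 4), (5, 4), (25, 4), (2, 4), (1, 4), (5, 4)]

Answer: [(10, 4), (5, 4), (25, 4), (2, 4), (1, 4), (5, 4)]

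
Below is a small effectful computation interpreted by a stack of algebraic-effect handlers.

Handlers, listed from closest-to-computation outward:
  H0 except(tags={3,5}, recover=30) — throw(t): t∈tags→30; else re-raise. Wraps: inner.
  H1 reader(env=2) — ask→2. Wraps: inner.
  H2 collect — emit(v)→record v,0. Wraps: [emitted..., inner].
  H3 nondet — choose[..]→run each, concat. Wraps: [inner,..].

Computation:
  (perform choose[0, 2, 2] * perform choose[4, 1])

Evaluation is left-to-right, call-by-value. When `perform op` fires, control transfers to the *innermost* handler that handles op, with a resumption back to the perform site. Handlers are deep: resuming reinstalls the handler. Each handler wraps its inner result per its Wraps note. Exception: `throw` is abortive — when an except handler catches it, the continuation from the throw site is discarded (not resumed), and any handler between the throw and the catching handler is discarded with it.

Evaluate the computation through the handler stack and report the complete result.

Evaluation trace:
choose[0, 2, 2] @ H3
  branch[0] choose=0:
    choose[4, 1] @ H3
      branch[0] choose=4:
        H0 returns 0
        H1 returns 0
        H2 returns [0]
        H3 returns [[0]]
      branch[1] choose=1:
        H0 returns 0
        H1 returns 0
        H2 returns [0]
        H3 returns [[0]]
  branch[1] choose=2:
    choose[4, 1] @ H3
      branch[0] choose=4:
        H0 returns 8
        H1 returns 8
        H2 returns [8]
        H3 returns [[8]]
      branch[1] choose=1:
        H0 returns 2
        H1 returns 2
        H2 returns [2]
        H3 returns [[2]]
  branch[2] choose=2:
    choose[4, 1] @ H3
      branch[0] choose=4:
        H0 returns 8
        H1 returns 8
        H2 returns [8]
        H3 returns [[8]]
      branch[1] choose=1:
        H0 returns 2
        H1 returns 2
        H2 returns [2]
        H3 returns [[2]]
= [[0], [0], [8], [2], [8], [2]]

Answer: [[0], [0], [8], [2], [8], [2]]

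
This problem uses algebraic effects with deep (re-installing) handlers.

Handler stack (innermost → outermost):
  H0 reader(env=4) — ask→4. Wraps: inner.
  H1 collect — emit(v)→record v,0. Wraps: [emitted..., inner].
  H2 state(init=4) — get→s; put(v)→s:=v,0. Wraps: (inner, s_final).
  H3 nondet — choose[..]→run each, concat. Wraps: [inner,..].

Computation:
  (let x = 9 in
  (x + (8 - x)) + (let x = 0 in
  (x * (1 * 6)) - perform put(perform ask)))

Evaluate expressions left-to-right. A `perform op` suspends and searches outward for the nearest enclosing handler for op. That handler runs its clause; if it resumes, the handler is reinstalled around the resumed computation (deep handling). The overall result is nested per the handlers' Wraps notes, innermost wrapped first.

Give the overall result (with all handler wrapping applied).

Answer: [([8], 4)]

Working:
ask @ H0 ⇒ 4
put(4) @ H2 ⇒ s:=4
H0 returns 8
H1 returns [8]
H2 returns ([8], 4)
H3 returns [([8], 4)]
= [([8], 4)]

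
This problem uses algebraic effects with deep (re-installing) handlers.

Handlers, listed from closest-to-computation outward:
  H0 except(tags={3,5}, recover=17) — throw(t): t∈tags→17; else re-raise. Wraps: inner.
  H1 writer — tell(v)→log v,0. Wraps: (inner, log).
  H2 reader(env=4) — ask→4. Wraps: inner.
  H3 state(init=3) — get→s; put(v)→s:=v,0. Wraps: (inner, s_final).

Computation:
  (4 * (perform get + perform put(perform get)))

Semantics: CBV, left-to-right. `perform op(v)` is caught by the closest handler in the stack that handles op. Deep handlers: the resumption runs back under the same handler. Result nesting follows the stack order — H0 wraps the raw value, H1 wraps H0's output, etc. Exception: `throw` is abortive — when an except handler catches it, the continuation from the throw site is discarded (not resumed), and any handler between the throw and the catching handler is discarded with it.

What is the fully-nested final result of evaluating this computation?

Evaluation trace:
get @ H3 ⇒ 3
get @ H3 ⇒ 3
put(3) @ H3 ⇒ s:=3
H0 returns 12
H1 returns (12, ())
H2 returns (12, ())
H3 returns ((12, ()), 3)
= ((12, ()), 3)

Answer: ((12, ()), 3)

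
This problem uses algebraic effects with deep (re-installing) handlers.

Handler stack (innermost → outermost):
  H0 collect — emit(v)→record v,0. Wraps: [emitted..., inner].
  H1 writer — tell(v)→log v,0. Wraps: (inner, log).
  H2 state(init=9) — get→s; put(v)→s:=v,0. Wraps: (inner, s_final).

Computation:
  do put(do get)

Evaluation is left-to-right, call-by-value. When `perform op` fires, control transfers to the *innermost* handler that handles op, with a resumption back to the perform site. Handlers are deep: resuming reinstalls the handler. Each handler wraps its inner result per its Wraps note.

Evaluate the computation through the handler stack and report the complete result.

Answer: (([0], ()), 9)

Evaluation trace:
get @ H2 ⇒ 9
put(9) @ H2 ⇒ s:=9
H0 returns [0]
H1 returns ([0], ())
H2 returns (([0], ()), 9)
= (([0], ()), 9)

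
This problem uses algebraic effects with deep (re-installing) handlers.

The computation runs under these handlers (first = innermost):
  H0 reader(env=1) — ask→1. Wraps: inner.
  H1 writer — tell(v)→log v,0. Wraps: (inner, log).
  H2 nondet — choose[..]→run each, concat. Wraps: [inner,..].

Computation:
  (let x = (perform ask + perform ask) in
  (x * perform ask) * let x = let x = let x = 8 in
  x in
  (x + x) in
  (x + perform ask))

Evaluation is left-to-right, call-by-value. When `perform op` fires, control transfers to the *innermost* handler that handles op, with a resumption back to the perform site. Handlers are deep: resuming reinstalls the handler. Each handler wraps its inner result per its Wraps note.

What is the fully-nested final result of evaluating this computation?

Answer: [(34, ())]

Evaluation trace:
ask @ H0 ⇒ 1
ask @ H0 ⇒ 1
ask @ H0 ⇒ 1
ask @ H0 ⇒ 1
H0 returns 34
H1 returns (34, ())
H2 returns [(34, ())]
= [(34, ())]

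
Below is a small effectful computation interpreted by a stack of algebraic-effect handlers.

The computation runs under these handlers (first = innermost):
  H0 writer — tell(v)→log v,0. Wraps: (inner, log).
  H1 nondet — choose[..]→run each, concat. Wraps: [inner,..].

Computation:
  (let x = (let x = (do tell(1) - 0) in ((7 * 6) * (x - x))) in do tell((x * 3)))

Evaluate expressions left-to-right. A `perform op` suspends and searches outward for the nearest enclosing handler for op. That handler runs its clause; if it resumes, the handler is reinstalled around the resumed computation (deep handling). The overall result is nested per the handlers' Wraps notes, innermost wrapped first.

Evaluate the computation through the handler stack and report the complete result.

Working:
tell(1) @ H0 ⇒ log+=1
tell(0) @ H0 ⇒ log+=0
H0 returns (0, (1, 0))
H1 returns [(0, (1, 0))]
= [(0, (1, 0))]

Answer: [(0, (1, 0))]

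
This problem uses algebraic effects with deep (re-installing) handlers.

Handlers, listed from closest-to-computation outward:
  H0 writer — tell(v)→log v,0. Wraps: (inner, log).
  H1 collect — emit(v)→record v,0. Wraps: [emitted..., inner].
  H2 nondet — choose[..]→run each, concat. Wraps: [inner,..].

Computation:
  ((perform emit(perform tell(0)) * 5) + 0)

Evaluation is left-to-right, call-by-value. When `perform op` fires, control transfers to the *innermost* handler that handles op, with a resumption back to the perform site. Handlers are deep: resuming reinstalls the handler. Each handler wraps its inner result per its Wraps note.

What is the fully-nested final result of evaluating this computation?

Answer: [[0, (0, (0))]]

Evaluation trace:
tell(0) @ H0 ⇒ log+=0
emit(0) @ H1 ⇒ out+=0
H0 returns (0, (0))
H1 returns [0, (0, (0))]
H2 returns [[0, (0, (0))]]
= [[0, (0, (0))]]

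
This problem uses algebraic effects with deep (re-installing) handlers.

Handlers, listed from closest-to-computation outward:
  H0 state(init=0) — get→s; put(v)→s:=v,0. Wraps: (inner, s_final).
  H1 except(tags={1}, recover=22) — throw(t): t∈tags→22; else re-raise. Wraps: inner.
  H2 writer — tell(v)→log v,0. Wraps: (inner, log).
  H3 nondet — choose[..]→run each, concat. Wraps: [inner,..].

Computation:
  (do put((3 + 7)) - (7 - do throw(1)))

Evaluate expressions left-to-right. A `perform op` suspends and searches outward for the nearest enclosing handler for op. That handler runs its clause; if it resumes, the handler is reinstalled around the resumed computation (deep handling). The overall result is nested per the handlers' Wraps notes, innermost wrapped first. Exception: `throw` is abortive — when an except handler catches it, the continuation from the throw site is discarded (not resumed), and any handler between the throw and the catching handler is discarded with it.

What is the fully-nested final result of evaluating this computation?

Evaluation trace:
put(10) @ H0 ⇒ s:=10
throw(1) @ H1 caught ⇒ 22
H2 returns (22, ())
H3 returns [(22, ())]
= [(22, ())]

Answer: [(22, ())]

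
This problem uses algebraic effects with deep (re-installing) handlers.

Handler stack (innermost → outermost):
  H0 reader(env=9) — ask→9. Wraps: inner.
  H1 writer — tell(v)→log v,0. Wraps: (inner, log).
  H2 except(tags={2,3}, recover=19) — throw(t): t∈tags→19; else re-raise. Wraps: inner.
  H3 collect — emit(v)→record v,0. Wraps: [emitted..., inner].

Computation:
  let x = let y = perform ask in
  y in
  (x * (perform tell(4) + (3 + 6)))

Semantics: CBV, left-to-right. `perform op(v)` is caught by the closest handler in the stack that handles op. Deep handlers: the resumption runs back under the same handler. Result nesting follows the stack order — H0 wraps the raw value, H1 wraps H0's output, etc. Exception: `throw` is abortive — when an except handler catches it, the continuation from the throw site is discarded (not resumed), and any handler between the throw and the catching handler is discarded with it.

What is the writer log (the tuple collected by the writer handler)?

Evaluation trace:
ask @ H0 ⇒ 9
tell(4) @ H1 ⇒ log+=4
H0 returns 81
H1 returns (81, (4))
H2 returns (81, (4))
H3 returns [(81, (4))]
= [(81, (4))]

Answer: (4)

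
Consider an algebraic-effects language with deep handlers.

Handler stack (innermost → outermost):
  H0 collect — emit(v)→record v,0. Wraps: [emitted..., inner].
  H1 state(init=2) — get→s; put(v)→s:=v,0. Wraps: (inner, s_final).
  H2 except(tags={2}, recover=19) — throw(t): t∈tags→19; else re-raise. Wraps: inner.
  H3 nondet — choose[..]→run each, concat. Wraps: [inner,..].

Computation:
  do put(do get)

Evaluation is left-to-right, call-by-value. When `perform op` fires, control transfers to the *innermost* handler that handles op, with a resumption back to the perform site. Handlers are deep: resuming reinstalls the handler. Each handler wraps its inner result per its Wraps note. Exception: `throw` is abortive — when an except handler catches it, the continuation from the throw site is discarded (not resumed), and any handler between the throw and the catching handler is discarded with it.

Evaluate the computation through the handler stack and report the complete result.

Evaluation trace:
get @ H1 ⇒ 2
put(2) @ H1 ⇒ s:=2
H0 returns [0]
H1 returns ([0], 2)
H2 returns ([0], 2)
H3 returns [([0], 2)]
= [([0], 2)]

Answer: [([0], 2)]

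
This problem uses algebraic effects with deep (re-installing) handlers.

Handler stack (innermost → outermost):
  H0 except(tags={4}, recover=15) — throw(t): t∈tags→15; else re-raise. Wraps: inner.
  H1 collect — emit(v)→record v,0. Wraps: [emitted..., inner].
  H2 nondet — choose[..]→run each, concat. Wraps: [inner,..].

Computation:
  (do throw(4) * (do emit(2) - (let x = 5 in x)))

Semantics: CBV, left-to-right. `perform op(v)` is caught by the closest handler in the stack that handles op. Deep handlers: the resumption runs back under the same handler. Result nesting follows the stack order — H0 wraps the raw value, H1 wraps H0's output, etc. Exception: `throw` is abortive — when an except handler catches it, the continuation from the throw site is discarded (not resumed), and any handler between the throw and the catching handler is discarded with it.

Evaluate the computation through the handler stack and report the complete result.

Working:
throw(4) @ H0 caught ⇒ 15
H1 returns [15]
H2 returns [[15]]
= [[15]]

Answer: [[15]]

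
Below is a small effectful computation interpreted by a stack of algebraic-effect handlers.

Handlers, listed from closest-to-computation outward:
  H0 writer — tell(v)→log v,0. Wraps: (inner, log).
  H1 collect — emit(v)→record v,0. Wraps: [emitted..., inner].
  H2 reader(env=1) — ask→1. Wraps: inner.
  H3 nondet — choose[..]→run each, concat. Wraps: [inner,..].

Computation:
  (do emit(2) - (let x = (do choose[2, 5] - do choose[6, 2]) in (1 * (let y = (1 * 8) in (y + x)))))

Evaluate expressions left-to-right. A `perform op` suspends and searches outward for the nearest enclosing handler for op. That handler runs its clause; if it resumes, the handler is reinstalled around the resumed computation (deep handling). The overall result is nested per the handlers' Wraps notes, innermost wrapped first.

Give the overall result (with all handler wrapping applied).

Answer: [[2, (-4, ())], [2, (-8, ())], [2, (-7, ())], [2, (-11, ())]]

Evaluation trace:
emit(2) @ H1 ⇒ out+=2
choose[2, 5] @ H3
  branch[0] choose=2:
    choose[6, 2] @ H3
      branch[0] choose=6:
        H0 returns (-4, ())
        H1 returns [2, (-4, ())]
        H2 returns [2, (-4, ())]
        H3 returns [[2, (-4, ())]]
      branch[1] choose=2:
        H0 returns (-8, ())
        H1 returns [2, (-8, ())]
        H2 returns [2, (-8, ())]
        H3 returns [[2, (-8, ())]]
  branch[1] choose=5:
    choose[6, 2] @ H3
      branch[0] choose=6:
        H0 returns (-7, ())
        H1 returns [2, (-7, ())]
        H2 returns [2, (-7, ())]
        H3 returns [[2, (-7, ())]]
      branch[1] choose=2:
        H0 returns (-11, ())
        H1 returns [2, (-11, ())]
        H2 returns [2, (-11, ())]
        H3 returns [[2, (-11, ())]]
= [[2, (-4, ())], [2, (-8, ())], [2, (-7, ())], [2, (-11, ())]]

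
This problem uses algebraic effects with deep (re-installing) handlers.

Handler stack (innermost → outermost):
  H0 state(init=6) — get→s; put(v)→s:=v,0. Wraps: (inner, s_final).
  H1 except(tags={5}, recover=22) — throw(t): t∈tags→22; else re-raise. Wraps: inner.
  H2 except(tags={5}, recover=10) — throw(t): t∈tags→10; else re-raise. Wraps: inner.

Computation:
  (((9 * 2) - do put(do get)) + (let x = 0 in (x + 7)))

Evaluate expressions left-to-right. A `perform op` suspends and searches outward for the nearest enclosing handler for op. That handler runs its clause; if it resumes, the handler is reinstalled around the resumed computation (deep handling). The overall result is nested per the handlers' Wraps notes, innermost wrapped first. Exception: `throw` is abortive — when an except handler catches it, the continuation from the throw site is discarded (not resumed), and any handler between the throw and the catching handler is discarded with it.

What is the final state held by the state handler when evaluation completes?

Step-by-step:
get @ H0 ⇒ 6
put(6) @ H0 ⇒ s:=6
H0 returns (25, 6)
H1 returns (25, 6)
H2 returns (25, 6)
= (25, 6)

Answer: 6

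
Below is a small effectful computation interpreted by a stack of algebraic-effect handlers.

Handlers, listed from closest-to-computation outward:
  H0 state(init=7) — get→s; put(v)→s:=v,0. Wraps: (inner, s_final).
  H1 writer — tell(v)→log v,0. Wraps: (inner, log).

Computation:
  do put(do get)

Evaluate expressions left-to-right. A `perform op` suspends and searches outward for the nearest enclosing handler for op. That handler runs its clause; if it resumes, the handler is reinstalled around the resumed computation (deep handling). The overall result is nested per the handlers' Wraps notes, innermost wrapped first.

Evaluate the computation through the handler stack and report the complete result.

Working:
get @ H0 ⇒ 7
put(7) @ H0 ⇒ s:=7
H0 returns (0, 7)
H1 returns ((0, 7), ())
= ((0, 7), ())

Answer: ((0, 7), ())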